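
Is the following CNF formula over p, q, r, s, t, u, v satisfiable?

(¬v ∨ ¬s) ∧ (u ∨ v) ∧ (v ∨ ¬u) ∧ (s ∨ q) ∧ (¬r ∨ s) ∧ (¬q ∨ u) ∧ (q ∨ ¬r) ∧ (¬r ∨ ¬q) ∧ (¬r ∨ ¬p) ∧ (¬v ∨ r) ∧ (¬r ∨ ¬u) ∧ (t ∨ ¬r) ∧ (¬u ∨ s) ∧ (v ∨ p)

Unsatisfiable

Branch on v: set v = False.
From the singleton clause (u), u = True.
But (¬u) is also a unit clause — contradiction.
So v must be the other value — set v = True.
From the singleton clause (¬s), s = False.
From the singleton clause (q), q = True.
From the singleton clause (¬r), r = False.
But (r) is also a unit clause — contradiction.
Both values of v lead to a conflict.
No assignment satisfies every clause.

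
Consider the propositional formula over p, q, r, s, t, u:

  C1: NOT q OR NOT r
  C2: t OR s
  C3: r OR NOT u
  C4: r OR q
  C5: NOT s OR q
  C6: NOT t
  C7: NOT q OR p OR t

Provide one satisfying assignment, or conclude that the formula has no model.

p=true; q=true; r=false; s=true; t=false; u=false

Unit clause (NOT t) forces t = false.
Unit clause (s) forces s = true.
Unit clause (q) forces q = true.
Unit clause (NOT r) forces r = false.
Unit clause (NOT u) forces u = false.
Unit clause (p) forces p = true.
Every clause now holds.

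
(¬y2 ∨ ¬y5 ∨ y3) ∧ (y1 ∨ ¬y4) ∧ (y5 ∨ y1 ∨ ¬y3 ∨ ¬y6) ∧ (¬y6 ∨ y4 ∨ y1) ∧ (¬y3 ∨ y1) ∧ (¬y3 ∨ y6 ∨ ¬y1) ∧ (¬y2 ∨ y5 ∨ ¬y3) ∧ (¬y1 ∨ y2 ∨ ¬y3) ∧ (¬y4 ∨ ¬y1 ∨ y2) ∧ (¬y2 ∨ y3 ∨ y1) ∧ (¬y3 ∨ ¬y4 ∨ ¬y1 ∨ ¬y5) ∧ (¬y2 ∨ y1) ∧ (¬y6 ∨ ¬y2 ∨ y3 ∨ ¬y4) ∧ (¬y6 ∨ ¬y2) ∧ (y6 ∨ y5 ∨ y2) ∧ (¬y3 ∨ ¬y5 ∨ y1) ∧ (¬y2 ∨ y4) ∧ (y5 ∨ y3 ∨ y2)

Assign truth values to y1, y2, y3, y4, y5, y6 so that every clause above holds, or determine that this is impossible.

y1: False,  y2: False,  y3: False,  y4: False,  y5: True,  y6: False

Try y1 = False.
(¬y4) alone gives y4 = False.
(¬y6) alone gives y6 = False.
(¬y3) alone gives y3 = False.
(¬y2) alone gives y2 = False.
(y5) alone gives y5 = True.
Every clause now holds.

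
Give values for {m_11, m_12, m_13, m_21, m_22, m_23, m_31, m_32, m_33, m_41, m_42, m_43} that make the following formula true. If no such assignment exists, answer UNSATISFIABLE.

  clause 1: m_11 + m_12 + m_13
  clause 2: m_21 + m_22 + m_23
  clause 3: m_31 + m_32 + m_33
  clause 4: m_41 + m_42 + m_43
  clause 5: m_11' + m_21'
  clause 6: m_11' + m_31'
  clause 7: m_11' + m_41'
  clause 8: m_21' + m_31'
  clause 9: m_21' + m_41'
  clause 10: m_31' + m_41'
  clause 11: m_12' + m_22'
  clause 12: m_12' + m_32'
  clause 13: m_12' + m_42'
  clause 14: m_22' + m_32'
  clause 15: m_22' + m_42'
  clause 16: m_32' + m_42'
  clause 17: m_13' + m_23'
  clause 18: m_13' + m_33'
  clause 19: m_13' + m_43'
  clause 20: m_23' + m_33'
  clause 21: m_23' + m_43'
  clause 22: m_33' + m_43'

UNSATISFIABLE

Try m_11 = 0.
Try m_12 = 1.
(m_22') alone gives m_22 = 0.
(m_32') alone gives m_32 = 0.
(m_42') alone gives m_42 = 0.
Try m_21 = 1.
(m_31') alone gives m_31 = 0.
(m_33) alone gives m_33 = 1.
(m_41') alone gives m_41 = 0.
(m_43) alone gives m_43 = 1.
That conflicts with the unit clause (m_43').
That branch fails; take m_21 = 0 instead.
(m_23) alone gives m_23 = 1.
(m_13') alone gives m_13 = 0.
(m_33') alone gives m_33 = 0.
(m_31) alone gives m_31 = 1.
(m_41') alone gives m_41 = 0.
(m_43) alone gives m_43 = 1.
That conflicts with the unit clause (m_43').
Either choice for m_21 ends in contradiction.
That branch fails; take m_12 = 0 instead.
(m_13) alone gives m_13 = 1.
(m_23') alone gives m_23 = 0.
(m_33') alone gives m_33 = 0.
(m_43') alone gives m_43 = 0.
Try m_21 = 1.
(m_31') alone gives m_31 = 0.
(m_32) alone gives m_32 = 1.
(m_41') alone gives m_41 = 0.
(m_42) alone gives m_42 = 1.
That conflicts with the unit clause (m_42').
That branch fails; take m_21 = 0 instead.
(m_22) alone gives m_22 = 1.
(m_32') alone gives m_32 = 0.
(m_31) alone gives m_31 = 1.
(m_41') alone gives m_41 = 0.
(m_42) alone gives m_42 = 1.
That conflicts with the unit clause (m_42').
Either choice for m_21 ends in contradiction.
Either choice for m_12 ends in contradiction.
That branch fails; take m_11 = 1 instead.
(m_21') alone gives m_21 = 0.
(m_31') alone gives m_31 = 0.
(m_41') alone gives m_41 = 0.
Try m_22 = 1.
(m_12') alone gives m_12 = 0.
(m_32') alone gives m_32 = 0.
(m_33) alone gives m_33 = 1.
(m_42') alone gives m_42 = 0.
(m_43) alone gives m_43 = 1.
That conflicts with the unit clause (m_43').
That branch fails; take m_22 = 0 instead.
(m_23) alone gives m_23 = 1.
(m_13') alone gives m_13 = 0.
(m_33') alone gives m_33 = 0.
(m_32) alone gives m_32 = 1.
(m_12') alone gives m_12 = 0.
(m_42') alone gives m_42 = 0.
(m_43) alone gives m_43 = 1.
That conflicts with the unit clause (m_43').
Either choice for m_22 ends in contradiction.
Either choice for m_11 ends in contradiction.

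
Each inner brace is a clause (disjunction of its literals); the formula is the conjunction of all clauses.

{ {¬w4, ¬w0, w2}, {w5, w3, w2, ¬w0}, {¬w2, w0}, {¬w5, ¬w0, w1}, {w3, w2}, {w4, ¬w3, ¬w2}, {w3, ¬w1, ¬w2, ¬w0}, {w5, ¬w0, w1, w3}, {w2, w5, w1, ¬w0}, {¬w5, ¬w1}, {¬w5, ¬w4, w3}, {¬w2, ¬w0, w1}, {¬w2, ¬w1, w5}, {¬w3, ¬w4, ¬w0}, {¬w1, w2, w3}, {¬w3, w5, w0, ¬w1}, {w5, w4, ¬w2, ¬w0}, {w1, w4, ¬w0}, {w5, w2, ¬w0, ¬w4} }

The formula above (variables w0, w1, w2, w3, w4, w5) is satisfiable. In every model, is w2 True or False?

False

Suppose w2 = True.
(w0) alone gives w0 = True.
(w1) alone gives w1 = True.
(w3) alone gives w3 = True.
(w4) alone gives w4 = True.
But (¬w4) is also a unit clause — contradiction.
So every satisfying assignment has w2 = False.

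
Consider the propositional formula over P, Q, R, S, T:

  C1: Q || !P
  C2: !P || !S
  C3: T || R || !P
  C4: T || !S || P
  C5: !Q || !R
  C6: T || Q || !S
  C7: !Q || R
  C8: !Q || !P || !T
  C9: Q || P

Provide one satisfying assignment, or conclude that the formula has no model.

UNSATISFIABLE

Branch on Q: set Q = true.
The clause (!R) is unit, so R = false.
That conflicts with the unit clause (R).
So Q must be the other value — set Q = false.
The clause (!P) is unit, so P = false.
That conflicts with the unit clause (P).
Neither Q = true nor Q = false works.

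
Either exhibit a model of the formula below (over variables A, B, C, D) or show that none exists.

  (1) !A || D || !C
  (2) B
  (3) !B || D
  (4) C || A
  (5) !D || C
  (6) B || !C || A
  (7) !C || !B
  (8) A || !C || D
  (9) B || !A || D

Unit clause (B) forces B = true.
Unit clause (D) forces D = true.
Unit clause (C) forces C = true.
That conflicts with the unit clause (!C).

UNSATISFIABLE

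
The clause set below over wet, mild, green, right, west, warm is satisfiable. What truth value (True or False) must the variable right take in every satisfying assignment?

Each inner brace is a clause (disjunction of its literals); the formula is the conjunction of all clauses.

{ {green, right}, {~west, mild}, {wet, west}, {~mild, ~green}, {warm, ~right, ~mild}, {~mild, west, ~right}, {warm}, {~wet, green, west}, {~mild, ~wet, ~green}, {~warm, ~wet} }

True

Suppose right = 0.
(green) alone gives green = 1.
(~mild) alone gives mild = 0.
(~west) alone gives west = 0.
(wet) alone gives wet = 1.
(warm) alone gives warm = 1.
That conflicts with the unit clause (~warm).
So every satisfying assignment has right = True.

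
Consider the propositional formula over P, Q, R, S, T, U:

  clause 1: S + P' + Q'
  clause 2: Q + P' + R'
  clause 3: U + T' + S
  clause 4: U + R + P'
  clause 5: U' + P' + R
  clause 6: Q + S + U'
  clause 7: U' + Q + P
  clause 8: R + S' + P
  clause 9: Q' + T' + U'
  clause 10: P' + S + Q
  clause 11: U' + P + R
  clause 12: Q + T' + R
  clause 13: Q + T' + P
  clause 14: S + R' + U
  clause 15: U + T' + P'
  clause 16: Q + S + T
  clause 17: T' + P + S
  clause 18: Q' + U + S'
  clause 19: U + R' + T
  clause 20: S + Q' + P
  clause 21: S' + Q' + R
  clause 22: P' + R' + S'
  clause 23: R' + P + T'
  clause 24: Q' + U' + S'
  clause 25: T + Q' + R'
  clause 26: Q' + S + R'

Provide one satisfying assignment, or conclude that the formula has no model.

Try S = 1.
Try R = 1.
Unit clause (P') forces P = 0.
Unit clause (T') forces T = 0.
Unit clause (U) forces U = 1.
Unit clause (Q) forces Q = 1.
Now (Q') is unsatisfied and unit — conflict.
So R must be the other value — set R = 0.
Unit clause (P) forces P = 1.
Unit clause (U) forces U = 1.
Now (U') is unsatisfied and unit — conflict.
Neither R = 1 nor R = 0 works.
So S must be the other value — set S = 0.
Try P = 0.
Unit clause (T') forces T = 0.
Unit clause (Q) forces Q = 1.
Now (Q') is unsatisfied and unit — conflict.
So P must be the other value — set P = 1.
Unit clause (Q') forces Q = 0.
Now (Q) is unsatisfied and unit — conflict.
Neither P = 1 nor P = 0 works.
Neither S = 1 nor S = 0 works.

UNSATISFIABLE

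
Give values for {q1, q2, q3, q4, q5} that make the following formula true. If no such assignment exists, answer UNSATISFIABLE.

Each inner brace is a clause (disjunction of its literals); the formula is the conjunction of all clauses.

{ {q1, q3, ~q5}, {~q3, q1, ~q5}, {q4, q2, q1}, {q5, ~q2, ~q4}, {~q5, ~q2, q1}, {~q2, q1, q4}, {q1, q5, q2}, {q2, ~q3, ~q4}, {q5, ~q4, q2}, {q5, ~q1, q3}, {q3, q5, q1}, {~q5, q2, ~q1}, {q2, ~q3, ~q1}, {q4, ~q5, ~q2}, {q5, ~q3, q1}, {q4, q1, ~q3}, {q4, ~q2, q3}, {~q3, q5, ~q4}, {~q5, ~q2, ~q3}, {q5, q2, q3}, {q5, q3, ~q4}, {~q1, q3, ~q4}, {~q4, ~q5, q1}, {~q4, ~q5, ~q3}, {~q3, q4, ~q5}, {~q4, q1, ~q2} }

Branch on q1: set q1 = 1.
Branch on q5: set q5 = 0.
Unit clause (q3) forces q3 = 1.
Unit clause (q2) forces q2 = 1.
Unit clause (~q4) forces q4 = 0.
All clauses are satisfied.

q1=1, q2=1, q3=1, q4=0, q5=0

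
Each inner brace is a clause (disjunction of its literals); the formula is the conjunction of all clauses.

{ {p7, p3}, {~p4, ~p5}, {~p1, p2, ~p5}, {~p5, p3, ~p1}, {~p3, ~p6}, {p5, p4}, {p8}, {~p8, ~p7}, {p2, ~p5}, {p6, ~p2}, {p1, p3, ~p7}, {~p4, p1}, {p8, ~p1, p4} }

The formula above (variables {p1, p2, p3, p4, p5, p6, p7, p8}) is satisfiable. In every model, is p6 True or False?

False

Suppose p6 = 1.
From the singleton clause (~p3), p3 = 0.
From the singleton clause (p7), p7 = 1.
From the singleton clause (p8), p8 = 1.
Now (~p8) is unsatisfied and unit — conflict.
So every satisfying assignment has p6 = False.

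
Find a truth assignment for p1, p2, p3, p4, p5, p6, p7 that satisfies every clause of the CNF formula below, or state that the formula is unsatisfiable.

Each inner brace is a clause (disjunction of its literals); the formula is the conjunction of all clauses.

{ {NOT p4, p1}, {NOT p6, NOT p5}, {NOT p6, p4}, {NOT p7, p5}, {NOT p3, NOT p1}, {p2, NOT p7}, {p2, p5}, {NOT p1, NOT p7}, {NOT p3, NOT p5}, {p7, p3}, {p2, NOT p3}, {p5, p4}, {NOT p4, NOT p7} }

Suppose p4 = false.
(NOT p6) alone gives p6 = false.
(p5) alone gives p5 = true.
(NOT p3) alone gives p3 = false.
(p7) alone gives p7 = true.
(p2) alone gives p2 = true.
(NOT p1) alone gives p1 = false.
This assignment satisfies each clause.

p1: false,  p2: true,  p3: false,  p4: false,  p5: true,  p6: false,  p7: true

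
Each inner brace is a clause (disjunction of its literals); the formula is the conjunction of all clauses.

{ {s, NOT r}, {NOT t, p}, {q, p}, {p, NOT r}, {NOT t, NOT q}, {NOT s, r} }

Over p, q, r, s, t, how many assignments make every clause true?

7

There are 2^5 = 32 truth assignments over (p, q, r, s, t).
Split on q. With q = true, the clauses containing q are satisfied and NOT q drops from the rest; 3 of the 2^4 = 16 assignments to the other variables satisfy what remains.
With q = false, by the same count on the reduced clause set, 4 assignments work.
Total: 3 + 4 = 7.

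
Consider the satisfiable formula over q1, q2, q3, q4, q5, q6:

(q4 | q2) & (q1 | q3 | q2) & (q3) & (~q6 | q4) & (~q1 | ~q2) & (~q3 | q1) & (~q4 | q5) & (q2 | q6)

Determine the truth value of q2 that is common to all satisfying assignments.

Suppose q2 = 1.
The clause (q3) is unit, so q3 = 1.
The clause (~q1) is unit, so q1 = 0.
But (q1) is also a unit clause — contradiction.
So every satisfying assignment has q2 = False.

False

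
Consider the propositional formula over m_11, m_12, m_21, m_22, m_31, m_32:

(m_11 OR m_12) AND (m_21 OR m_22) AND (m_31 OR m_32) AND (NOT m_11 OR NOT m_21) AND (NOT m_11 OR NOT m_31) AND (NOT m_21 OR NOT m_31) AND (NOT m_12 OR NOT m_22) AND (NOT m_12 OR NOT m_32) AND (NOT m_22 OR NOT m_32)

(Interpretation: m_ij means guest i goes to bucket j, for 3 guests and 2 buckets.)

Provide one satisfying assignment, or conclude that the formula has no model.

Case m_11 = true:
(NOT m_21) alone gives m_21 = false.
(m_22) alone gives m_22 = true.
(NOT m_31) alone gives m_31 = false.
(m_32) alone gives m_32 = true.
But (NOT m_32) is also a unit clause — contradiction.
So m_11 must be the other value — set m_11 = false.
(m_12) alone gives m_12 = true.
(NOT m_22) alone gives m_22 = false.
(m_21) alone gives m_21 = true.
(NOT m_31) alone gives m_31 = false.
(m_32) alone gives m_32 = true.
But (NOT m_32) is also a unit clause — contradiction.
Both values of m_11 lead to a conflict.

UNSATISFIABLE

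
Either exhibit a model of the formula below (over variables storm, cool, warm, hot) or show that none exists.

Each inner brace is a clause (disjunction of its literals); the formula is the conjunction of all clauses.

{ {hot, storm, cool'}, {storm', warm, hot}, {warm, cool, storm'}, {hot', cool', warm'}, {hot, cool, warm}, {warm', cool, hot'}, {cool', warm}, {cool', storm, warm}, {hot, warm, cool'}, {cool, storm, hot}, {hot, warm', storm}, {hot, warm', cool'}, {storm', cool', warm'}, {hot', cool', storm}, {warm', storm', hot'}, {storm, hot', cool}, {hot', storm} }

storm ↦ 1, cool ↦ 0, warm ↦ 1, hot ↦ 0

Case cool = 0:
Case warm = 1:
The clause (hot') is unit, so hot = 0.
The clause (storm) is unit, so storm = 1.
All clauses are satisfied.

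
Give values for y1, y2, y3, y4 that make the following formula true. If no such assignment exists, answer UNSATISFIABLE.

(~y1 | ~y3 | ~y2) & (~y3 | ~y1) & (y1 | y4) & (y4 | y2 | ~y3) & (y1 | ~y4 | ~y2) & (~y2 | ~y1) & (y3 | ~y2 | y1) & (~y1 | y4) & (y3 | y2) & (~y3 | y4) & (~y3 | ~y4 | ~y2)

y1 ↦ 0, y2 ↦ 0, y3 ↦ 1, y4 ↦ 1

Try y3 = 1.
From the singleton clause (~y1), y1 = 0.
From the singleton clause (y4), y4 = 1.
From the singleton clause (~y2), y2 = 0.
This assignment satisfies each clause.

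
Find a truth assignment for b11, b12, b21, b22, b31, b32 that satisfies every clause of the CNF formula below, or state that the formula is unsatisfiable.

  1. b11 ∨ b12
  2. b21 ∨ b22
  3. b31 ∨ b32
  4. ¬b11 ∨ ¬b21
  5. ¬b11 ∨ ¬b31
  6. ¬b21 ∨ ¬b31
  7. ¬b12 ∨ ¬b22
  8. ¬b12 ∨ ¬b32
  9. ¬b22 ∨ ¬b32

UNSATISFIABLE

Try b11 = True.
(¬b21) alone gives b21 = False.
(b22) alone gives b22 = True.
(¬b31) alone gives b31 = False.
(b32) alone gives b32 = True.
That conflicts with the unit clause (¬b32).
Undo b11 and try b11 = False.
(b12) alone gives b12 = True.
(¬b22) alone gives b22 = False.
(b21) alone gives b21 = True.
(¬b31) alone gives b31 = False.
(b32) alone gives b32 = True.
That conflicts with the unit clause (¬b32).
Both values of b11 lead to a conflict.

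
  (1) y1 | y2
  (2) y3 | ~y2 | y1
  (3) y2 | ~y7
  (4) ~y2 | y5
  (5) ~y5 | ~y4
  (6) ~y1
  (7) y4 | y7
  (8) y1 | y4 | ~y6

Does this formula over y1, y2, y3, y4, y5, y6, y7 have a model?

(~y1) alone gives y1 = 0.
(y2) alone gives y2 = 1.
(y3) alone gives y3 = 1.
(y5) alone gives y5 = 1.
(~y4) alone gives y4 = 0.
(y7) alone gives y7 = 1.
(~y6) alone gives y6 = 0.
Every clause now holds.
A satisfying assignment: y1: 0,  y2: 1,  y3: 1,  y4: 0,  y5: 1,  y6: 0,  y7: 1.

Yes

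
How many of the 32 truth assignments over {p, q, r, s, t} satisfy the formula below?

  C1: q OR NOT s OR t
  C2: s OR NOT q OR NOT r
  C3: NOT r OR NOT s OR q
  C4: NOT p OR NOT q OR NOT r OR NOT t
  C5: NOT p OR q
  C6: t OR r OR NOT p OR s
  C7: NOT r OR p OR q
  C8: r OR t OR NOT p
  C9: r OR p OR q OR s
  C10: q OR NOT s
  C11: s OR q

9

There are 2^5 = 32 truth assignments over (p, q, r, s, t).
Split on r. With r = true, the clauses containing r are satisfied and NOT r drops from the rest; 3 of the 2^4 = 16 assignments to the other variables satisfy what remains.
With r = false, by the same count on the reduced clause set, 6 assignments work.
(One model: p=F, q=T, r=F, s=F, t=F.)
Total: 3 + 6 = 9.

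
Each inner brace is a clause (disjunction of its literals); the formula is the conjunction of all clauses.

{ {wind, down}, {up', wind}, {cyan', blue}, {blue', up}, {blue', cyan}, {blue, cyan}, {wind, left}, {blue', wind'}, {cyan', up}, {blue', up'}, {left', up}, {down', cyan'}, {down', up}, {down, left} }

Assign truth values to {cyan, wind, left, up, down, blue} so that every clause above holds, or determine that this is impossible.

UNSATISFIABLE

Suppose wind = 1.
Unit clause (blue') forces blue = 0.
Unit clause (cyan') forces cyan = 0.
That conflicts with the unit clause (cyan).
Backtrack on wind: now try wind = 0.
Unit clause (down) forces down = 1.
Unit clause (up') forces up = 0.
That conflicts with the unit clause (up).
Either choice for wind ends in contradiction.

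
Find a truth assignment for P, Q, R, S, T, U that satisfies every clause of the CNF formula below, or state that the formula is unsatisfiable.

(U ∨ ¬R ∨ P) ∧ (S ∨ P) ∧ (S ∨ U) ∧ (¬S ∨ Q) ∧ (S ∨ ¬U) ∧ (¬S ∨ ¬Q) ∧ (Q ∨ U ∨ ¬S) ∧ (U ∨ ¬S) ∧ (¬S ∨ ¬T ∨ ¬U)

Branch on S: set S = True.
From the singleton clause (Q), Q = True.
But (¬Q) is also a unit clause — contradiction.
So S must be the other value — set S = False.
From the singleton clause (P), P = True.
From the singleton clause (U), U = True.
But (¬U) is also a unit clause — contradiction.
Either choice for S ends in contradiction.

UNSATISFIABLE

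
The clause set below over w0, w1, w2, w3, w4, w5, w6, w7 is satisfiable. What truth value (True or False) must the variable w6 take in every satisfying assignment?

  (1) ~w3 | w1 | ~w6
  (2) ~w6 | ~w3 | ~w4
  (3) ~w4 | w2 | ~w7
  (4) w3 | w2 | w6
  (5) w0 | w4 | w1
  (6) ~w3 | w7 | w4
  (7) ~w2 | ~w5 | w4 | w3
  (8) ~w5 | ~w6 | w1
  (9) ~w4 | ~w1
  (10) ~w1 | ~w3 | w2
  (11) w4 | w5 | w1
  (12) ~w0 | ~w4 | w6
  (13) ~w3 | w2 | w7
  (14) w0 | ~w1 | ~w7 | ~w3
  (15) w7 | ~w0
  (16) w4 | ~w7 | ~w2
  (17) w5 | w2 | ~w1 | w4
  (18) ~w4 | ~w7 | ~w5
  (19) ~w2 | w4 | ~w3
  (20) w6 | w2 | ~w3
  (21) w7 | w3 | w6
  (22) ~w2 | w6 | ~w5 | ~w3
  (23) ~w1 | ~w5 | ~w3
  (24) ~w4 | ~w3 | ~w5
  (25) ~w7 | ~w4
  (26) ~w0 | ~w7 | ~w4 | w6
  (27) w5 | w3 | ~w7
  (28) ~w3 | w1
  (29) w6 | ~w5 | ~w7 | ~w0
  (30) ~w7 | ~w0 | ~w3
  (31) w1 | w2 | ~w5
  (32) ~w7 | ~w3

Suppose w6 = 0.
Suppose w3 = 1.
(w2) alone gives w2 = 1.
(w4) alone gives w4 = 1.
(~w1) alone gives w1 = 0.
That conflicts with the unit clause (w1).
Undo w3 and try w3 = 0.
(w2) alone gives w2 = 1.
(w7) alone gives w7 = 1.
(w4) alone gives w4 = 1.
That conflicts with the unit clause (~w4).
Either choice for w3 ends in contradiction.
So every satisfying assignment has w6 = True.

True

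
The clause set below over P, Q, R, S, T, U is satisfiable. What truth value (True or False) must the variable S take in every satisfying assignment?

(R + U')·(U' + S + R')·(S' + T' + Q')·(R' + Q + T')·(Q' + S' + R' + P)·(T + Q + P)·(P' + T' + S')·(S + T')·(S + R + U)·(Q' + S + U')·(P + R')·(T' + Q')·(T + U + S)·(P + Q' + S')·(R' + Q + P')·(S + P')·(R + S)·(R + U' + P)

True

Suppose S = 0.
(T') alone gives T = 0.
(U) alone gives U = 1.
(R) alone gives R = 1.
But (R') is also a unit clause — contradiction.
So every satisfying assignment has S = True.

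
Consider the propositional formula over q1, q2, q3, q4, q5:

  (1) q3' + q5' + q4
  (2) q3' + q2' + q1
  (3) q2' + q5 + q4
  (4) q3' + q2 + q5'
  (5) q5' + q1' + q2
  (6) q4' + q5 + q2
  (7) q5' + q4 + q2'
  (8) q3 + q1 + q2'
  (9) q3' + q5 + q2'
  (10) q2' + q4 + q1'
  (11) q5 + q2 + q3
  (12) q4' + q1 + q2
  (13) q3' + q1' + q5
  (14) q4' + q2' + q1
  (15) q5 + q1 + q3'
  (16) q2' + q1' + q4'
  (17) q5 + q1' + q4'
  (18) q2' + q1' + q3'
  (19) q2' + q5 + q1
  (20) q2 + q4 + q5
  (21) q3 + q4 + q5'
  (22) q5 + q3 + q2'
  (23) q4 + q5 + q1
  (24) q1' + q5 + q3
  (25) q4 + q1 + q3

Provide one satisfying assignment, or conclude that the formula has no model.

UNSATISFIABLE

Case q3 = 0:
Case q1 = 1:
Unit clause (q5) forces q5 = 1.
Unit clause (q2) forces q2 = 1.
Unit clause (q4) forces q4 = 1.
But (q4') is also a unit clause — contradiction.
So q1 must be the other value — set q1 = 0.
Unit clause (q2') forces q2 = 0.
Unit clause (q5) forces q5 = 1.
Unit clause (q4') forces q4 = 0.
But (q4) is also a unit clause — contradiction.
Neither q1 = 1 nor q1 = 0 works.
So q3 must be the other value — set q3 = 1.
Case q5 = 0:
Unit clause (q2') forces q2 = 0.
Unit clause (q4') forces q4 = 0.
But (q4) is also a unit clause — contradiction.
So q5 must be the other value — set q5 = 1.
Unit clause (q4) forces q4 = 1.
Unit clause (q2) forces q2 = 1.
Unit clause (q1) forces q1 = 1.
But (q1') is also a unit clause — contradiction.
Neither q5 = 1 nor q5 = 0 works.
Neither q3 = 1 nor q3 = 0 works.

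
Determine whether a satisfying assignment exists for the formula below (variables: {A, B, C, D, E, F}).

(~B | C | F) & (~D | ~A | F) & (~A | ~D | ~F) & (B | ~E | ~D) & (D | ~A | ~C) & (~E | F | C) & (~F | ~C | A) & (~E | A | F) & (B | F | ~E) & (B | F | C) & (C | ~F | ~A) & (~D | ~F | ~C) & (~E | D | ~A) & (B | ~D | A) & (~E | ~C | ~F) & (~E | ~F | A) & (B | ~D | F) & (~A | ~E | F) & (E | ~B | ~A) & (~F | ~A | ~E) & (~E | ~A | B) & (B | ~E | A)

Branch on B: set B = 0.
Branch on E: set E = 0.
Branch on F: set F = 0.
The clause (C) is unit, so C = 1.
The clause (~D) is unit, so D = 0.
The clause (~A) is unit, so A = 0.
This assignment satisfies each clause.
A satisfying assignment: A: 0, B: 0, C: 1, D: 0, E: 0, F: 0.

Satisfiable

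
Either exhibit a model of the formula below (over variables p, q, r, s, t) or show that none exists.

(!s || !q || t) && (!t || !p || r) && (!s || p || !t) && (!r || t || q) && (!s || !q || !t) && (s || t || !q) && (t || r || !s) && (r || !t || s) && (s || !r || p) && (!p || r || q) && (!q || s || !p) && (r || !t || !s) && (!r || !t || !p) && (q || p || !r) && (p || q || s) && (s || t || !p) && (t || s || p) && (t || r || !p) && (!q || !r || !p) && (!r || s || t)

UNSATISFIABLE

Case s = false:
Case t = true:
From the singleton clause (r), r = true.
From the singleton clause (p), p = true.
But (!p) is also a unit clause — contradiction.
Undo t and try t = false.
From the singleton clause (!q), q = false.
From the singleton clause (!r), r = false.
From the singleton clause (!p), p = false.
But (p) is also a unit clause — contradiction.
Both values of t lead to a conflict.
Undo s and try s = true.
Case q = false:
Case p = true:
From the singleton clause (r), r = true.
From the singleton clause (t), t = true.
But (!t) is also a unit clause — contradiction.
Undo p and try p = false.
From the singleton clause (!t), t = false.
From the singleton clause (!r), r = false.
But (r) is also a unit clause — contradiction.
Both values of p lead to a conflict.
Undo q and try q = true.
From the singleton clause (t), t = true.
But (!t) is also a unit clause — contradiction.
Both values of q lead to a conflict.
Both values of s lead to a conflict.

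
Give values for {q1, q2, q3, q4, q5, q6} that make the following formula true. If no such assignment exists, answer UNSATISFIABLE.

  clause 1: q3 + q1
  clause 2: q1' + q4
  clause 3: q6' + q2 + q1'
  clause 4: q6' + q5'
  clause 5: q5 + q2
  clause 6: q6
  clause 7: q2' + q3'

(q6) alone gives q6 = 1.
(q5') alone gives q5 = 0.
(q2) alone gives q2 = 1.
(q3') alone gives q3 = 0.
(q1) alone gives q1 = 1.
(q4) alone gives q4 = 1.
All clauses are satisfied.

q1=1; q2=1; q3=0; q4=1; q5=0; q6=1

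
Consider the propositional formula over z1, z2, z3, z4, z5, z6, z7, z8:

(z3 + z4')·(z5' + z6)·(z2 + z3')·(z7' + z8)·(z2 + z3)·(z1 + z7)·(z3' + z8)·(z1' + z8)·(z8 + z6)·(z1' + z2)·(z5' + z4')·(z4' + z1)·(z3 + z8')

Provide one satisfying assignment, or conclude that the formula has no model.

Case z3 = 1:
The clause (z2) is unit, so z2 = 1.
The clause (z8) is unit, so z8 = 1.
Case z5 = 0:
Case z1 = 1:
Every clause is now satisfied; z4, z6, z7 are unconstrained.

z1 ↦ 1; z2 ↦ 1; z3 ↦ 1; z4 ↦ 0; z5 ↦ 0; z6 ↦ 0; z7 ↦ 1; z8 ↦ 1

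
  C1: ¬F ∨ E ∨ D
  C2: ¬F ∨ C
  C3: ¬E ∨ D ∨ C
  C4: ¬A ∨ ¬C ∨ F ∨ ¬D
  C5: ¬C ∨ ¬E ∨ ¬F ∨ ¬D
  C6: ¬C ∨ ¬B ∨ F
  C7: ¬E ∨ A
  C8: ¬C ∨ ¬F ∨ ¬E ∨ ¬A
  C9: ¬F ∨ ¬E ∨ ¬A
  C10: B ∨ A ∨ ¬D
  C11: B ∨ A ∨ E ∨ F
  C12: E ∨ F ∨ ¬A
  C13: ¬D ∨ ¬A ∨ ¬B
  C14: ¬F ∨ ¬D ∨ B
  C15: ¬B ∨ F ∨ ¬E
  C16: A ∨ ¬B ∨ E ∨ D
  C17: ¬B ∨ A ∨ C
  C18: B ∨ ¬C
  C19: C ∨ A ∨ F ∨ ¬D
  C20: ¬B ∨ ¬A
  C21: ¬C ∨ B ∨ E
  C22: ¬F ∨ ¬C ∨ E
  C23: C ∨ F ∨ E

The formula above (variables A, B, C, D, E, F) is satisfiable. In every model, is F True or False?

False

Suppose F = True.
Unit clause (C) forces C = True.
Unit clause (B) forces B = True.
Unit clause (¬A) forces A = False.
Unit clause (¬E) forces E = False.
But (E) is also a unit clause — contradiction.
So every satisfying assignment has F = False.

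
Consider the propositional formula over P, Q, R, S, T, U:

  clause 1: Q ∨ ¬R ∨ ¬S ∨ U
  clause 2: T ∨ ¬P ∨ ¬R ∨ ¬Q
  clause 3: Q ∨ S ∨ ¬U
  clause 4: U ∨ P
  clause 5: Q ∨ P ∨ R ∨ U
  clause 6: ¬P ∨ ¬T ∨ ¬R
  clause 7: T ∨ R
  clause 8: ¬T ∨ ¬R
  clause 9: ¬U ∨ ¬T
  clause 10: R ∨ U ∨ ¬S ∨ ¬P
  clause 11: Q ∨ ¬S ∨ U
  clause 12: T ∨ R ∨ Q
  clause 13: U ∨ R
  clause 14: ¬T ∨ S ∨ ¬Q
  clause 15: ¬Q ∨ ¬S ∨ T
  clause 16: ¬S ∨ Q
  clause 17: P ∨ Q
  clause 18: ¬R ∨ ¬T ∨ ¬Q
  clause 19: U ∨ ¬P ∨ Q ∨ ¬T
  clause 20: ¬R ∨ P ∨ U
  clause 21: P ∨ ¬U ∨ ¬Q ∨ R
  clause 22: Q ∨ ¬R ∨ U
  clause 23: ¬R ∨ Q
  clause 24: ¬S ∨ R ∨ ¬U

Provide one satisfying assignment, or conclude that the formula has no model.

P=False,  Q=True,  R=True,  S=False,  T=False,  U=True

Suppose U = True.
Unit clause (¬T) forces T = False.
Unit clause (R) forces R = True.
Unit clause (Q) forces Q = True.
Unit clause (¬P) forces P = False.
Unit clause (¬S) forces S = False.
Every clause now holds.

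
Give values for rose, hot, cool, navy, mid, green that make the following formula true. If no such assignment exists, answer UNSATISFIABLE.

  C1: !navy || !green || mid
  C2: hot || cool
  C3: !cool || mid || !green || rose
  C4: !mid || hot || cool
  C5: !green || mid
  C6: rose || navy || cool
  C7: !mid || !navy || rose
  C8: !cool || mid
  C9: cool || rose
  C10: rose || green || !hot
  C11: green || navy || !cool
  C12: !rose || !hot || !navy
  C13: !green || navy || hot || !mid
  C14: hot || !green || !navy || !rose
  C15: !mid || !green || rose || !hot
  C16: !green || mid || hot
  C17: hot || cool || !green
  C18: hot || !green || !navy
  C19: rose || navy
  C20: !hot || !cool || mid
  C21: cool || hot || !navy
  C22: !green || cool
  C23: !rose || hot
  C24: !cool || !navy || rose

Suppose hot = true.
Suppose green = true.
Unit clause (mid) forces mid = true.
Unit clause (rose) forces rose = true.
Unit clause (!navy) forces navy = false.
Unit clause (cool) forces cool = true.
Every clause now holds.

rose ↦ true,  hot ↦ true,  cool ↦ true,  navy ↦ false,  mid ↦ true,  green ↦ true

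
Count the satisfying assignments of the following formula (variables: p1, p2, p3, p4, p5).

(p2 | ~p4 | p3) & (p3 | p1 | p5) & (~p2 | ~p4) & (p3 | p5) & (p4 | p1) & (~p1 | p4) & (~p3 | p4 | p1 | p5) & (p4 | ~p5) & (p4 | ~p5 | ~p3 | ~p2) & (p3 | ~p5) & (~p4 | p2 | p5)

2

There are 2^5 = 32 truth assignments over (p1, p2, p3, p4, p5).
Split on p2. With p2 = 1, the clauses containing p2 are satisfied and ~p2 drops from the rest; 0 of the 2^4 = 16 assignments to the other variables satisfy what remains.
With p2 = 0, by the same count on the reduced clause set, 2 assignments work.
Total: 0 + 2 = 2.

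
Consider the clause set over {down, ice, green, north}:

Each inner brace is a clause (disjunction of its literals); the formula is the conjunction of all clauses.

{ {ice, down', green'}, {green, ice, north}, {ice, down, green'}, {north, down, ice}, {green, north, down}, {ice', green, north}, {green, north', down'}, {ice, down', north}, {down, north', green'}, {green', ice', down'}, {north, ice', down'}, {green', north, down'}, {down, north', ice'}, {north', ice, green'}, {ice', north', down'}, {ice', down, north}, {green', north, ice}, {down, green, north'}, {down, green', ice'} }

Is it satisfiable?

No

Suppose ice = 1.
Suppose green = 1.
The clause (down') is unit, so down = 0.
That conflicts with the unit clause (down).
Backtrack on green: now try green = 0.
The clause (north) is unit, so north = 1.
The clause (down') is unit, so down = 0.
That conflicts with the unit clause (down).
Both values of green lead to a conflict.
Backtrack on ice: now try ice = 0.
Suppose down = 0.
The clause (green') is unit, so green = 0.
The clause (north) is unit, so north = 1.
That conflicts with the unit clause (north').
Backtrack on down: now try down = 1.
The clause (green') is unit, so green = 0.
The clause (north) is unit, so north = 1.
That conflicts with the unit clause (north').
Both values of down lead to a conflict.
Both values of ice lead to a conflict.
No assignment satisfies every clause.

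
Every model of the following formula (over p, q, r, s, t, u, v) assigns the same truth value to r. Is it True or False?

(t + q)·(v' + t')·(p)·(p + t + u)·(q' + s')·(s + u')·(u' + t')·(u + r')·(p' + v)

False

Suppose r = 1.
From the singleton clause (p), p = 1.
From the singleton clause (u), u = 1.
From the singleton clause (s), s = 1.
From the singleton clause (q'), q = 0.
From the singleton clause (t), t = 1.
That conflicts with the unit clause (t').
So every satisfying assignment has r = False.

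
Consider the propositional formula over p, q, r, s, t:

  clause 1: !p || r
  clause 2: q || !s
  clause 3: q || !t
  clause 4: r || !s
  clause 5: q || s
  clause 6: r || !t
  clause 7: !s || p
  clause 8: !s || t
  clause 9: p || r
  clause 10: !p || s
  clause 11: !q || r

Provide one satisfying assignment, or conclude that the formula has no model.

Branch on p: set p = false.
From the singleton clause (!s), s = false.
From the singleton clause (q), q = true.
From the singleton clause (r), r = true.
Every clause is now satisfied; t is unconstrained.

p ↦ false; q ↦ true; r ↦ true; s ↦ false; t ↦ false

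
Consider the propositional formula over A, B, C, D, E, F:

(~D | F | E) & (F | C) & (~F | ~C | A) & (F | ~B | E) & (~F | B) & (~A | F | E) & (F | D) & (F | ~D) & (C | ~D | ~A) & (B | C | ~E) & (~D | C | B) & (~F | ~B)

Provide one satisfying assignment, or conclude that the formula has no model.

UNSATISFIABLE

Branch on F: set F = 1.
From the singleton clause (B), B = 1.
But (~B) is also a unit clause — contradiction.
So F must be the other value — set F = 0.
From the singleton clause (C), C = 1.
From the singleton clause (D), D = 1.
But (~D) is also a unit clause — contradiction.
Both values of F lead to a conflict.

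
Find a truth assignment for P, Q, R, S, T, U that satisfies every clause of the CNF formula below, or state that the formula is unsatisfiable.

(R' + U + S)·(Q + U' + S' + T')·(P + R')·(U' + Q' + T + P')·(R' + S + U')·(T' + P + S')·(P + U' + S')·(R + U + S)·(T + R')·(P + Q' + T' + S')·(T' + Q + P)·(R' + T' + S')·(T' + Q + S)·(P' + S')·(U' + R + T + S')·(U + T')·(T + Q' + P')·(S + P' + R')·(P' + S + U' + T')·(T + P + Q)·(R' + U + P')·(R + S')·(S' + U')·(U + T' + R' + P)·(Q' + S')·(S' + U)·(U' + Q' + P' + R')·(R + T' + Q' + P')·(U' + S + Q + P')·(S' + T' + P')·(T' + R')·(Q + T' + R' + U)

P: 0, Q: 1, R: 0, S: 0, T: 0, U: 1

Case P = 0:
The clause (R') is unit, so R = 0.
The clause (S') is unit, so S = 0.
The clause (U) is unit, so U = 1.
Case T = 0:
The clause (Q) is unit, so Q = 1.
This assignment satisfies each clause.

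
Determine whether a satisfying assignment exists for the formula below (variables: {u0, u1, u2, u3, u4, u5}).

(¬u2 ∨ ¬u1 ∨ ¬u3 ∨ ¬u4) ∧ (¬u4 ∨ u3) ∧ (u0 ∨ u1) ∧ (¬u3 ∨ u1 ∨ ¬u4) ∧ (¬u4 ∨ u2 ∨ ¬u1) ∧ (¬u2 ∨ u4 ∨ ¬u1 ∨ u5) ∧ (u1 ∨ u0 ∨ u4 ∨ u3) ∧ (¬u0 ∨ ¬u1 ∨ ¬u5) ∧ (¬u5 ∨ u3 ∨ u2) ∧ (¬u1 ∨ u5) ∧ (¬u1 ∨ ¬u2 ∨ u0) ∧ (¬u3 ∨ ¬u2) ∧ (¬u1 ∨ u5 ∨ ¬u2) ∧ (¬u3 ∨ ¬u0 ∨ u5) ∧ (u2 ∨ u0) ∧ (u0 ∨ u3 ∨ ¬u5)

Suppose u4 = False.
Suppose u0 = True.
Suppose u1 = False.
Suppose u3 = False.
Suppose u5 = False.
No clause remains; u2 is free.
A satisfying assignment: u0=True,  u1=False,  u2=True,  u3=False,  u4=False,  u5=False.

Yes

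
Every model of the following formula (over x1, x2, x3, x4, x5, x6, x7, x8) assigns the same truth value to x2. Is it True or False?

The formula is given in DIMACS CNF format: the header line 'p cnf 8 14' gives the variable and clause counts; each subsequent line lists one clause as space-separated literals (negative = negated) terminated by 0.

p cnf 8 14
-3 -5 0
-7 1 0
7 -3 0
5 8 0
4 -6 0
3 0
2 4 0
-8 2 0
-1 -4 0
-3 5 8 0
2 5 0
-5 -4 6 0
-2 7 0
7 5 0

True

Suppose x2 = False.
The clause (x3) is unit, so x3 = True.
The clause (¬x5) is unit, so x5 = False.
But (x5) is also a unit clause — contradiction.
So every satisfying assignment has x2 = True.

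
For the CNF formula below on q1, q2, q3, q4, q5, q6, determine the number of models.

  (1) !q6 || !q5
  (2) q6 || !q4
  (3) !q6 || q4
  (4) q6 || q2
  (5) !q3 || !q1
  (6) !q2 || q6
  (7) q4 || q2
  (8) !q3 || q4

There are 2^6 = 64 truth assignments over (q1, q2, q3, q4, q5, q6).
Split on q2. With q2 = true, the clauses containing q2 are satisfied and !q2 drops from the rest; 3 of the 2^5 = 32 assignments to the other variables satisfy what remains.
With q2 = false, by the same count on the reduced clause set, 3 assignments work.
(One model: q1=F, q2=F, q3=F, q4=T, q5=F, q6=T.)
Total: 3 + 3 = 6.

6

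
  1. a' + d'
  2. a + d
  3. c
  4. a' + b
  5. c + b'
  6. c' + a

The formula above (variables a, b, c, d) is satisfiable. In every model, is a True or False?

True

Suppose a = 0.
From the singleton clause (d), d = 1.
From the singleton clause (c), c = 1.
Now (c') is unsatisfied and unit — conflict.
So every satisfying assignment has a = True.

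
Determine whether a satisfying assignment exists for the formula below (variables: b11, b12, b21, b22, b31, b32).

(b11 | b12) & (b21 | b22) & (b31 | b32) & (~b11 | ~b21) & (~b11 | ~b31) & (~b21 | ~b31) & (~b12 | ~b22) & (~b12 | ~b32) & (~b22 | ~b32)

Suppose b11 = 1.
The clause (~b21) is unit, so b21 = 0.
The clause (b22) is unit, so b22 = 1.
The clause (~b31) is unit, so b31 = 0.
The clause (b32) is unit, so b32 = 1.
But (~b32) is also a unit clause — contradiction.
That branch fails; take b11 = 0 instead.
The clause (b12) is unit, so b12 = 1.
The clause (~b22) is unit, so b22 = 0.
The clause (b21) is unit, so b21 = 1.
The clause (~b31) is unit, so b31 = 0.
The clause (b32) is unit, so b32 = 1.
But (~b32) is also a unit clause — contradiction.
Neither b11 = 1 nor b11 = 0 works.
No assignment satisfies every clause.

No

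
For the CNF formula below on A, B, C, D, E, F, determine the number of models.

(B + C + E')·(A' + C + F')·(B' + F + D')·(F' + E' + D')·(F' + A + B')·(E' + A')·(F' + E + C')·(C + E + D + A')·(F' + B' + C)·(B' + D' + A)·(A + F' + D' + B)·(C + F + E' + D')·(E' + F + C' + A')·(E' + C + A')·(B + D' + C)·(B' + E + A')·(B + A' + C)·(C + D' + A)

13

There are 2^6 = 64 truth assignments over (A, B, C, D, E, F).
Split on F. With F = 1, the clauses containing F are satisfied and F' drops from the rest; 2 of the 2^5 = 32 assignments to the other variables satisfy what remains.
With F = 0, by the same count on the reduced clause set, 11 assignments work.
(One model: A=F, B=F, C=F, D=F, E=F, F=F.)
Total: 2 + 11 = 13.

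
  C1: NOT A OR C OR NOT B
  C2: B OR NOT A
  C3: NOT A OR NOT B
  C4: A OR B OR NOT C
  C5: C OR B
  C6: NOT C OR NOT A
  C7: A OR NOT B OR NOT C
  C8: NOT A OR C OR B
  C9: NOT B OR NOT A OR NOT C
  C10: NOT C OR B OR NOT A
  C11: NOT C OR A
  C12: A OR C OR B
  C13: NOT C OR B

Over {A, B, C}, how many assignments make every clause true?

1

There are 2^3 = 8 truth assignments over (A, B, C).
Split on C. With C = true, the clauses containing C are satisfied and NOT C drops from the rest; 0 of the 2^2 = 4 assignments to the other variables satisfy what remains.
With C = false, by the same count on the reduced clause set, 1 assignment works.
Total: 0 + 1 = 1.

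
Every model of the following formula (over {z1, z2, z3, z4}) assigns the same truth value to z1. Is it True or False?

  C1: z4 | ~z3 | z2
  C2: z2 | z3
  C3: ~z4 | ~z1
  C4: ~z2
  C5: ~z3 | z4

False

Suppose z1 = 1.
Unit clause (~z4) forces z4 = 0.
Unit clause (~z2) forces z2 = 0.
Unit clause (~z3) forces z3 = 0.
But (z3) is also a unit clause — contradiction.
So every satisfying assignment has z1 = False.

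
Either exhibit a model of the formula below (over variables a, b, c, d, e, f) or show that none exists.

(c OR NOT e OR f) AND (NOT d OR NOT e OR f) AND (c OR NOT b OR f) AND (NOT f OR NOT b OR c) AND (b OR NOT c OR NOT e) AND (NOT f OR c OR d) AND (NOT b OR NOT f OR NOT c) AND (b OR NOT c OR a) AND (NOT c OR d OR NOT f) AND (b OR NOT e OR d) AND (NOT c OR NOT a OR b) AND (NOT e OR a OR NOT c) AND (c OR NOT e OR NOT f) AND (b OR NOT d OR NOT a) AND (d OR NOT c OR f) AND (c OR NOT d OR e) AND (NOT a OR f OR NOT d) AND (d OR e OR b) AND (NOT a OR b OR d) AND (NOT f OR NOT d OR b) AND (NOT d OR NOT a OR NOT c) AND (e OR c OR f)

Branch on c: set c = true.
Branch on b: set b = true.
From the singleton clause (NOT f), f = false.
From the singleton clause (d), d = true.
From the singleton clause (NOT e), e = false.
From the singleton clause (NOT a), a = false.
All clauses are satisfied.

a ↦ false, b ↦ true, c ↦ true, d ↦ true, e ↦ false, f ↦ false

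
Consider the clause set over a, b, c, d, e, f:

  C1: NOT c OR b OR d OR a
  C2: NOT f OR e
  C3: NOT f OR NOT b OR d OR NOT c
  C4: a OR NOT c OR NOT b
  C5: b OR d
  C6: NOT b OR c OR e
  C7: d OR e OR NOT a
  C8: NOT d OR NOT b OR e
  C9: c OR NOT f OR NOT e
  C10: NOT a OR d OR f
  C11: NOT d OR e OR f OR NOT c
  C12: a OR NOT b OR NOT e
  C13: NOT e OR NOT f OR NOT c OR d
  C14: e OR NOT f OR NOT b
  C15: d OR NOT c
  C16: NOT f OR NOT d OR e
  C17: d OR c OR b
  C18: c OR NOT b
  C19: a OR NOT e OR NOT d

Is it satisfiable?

Branch on f: set f = false.
Branch on b: set b = true.
The clause (c) is unit, so c = true.
The clause (a) is unit, so a = true.
The clause (d) is unit, so d = true.
The clause (e) is unit, so e = true.
This assignment satisfies each clause.
A satisfying assignment: a=true,  b=true,  c=true,  d=true,  e=true,  f=false.

Satisfiable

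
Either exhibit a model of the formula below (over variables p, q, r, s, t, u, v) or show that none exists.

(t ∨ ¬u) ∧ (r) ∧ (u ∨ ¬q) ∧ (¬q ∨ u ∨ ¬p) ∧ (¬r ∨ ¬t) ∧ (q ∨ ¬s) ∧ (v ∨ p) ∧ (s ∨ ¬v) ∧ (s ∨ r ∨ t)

From the singleton clause (r), r = True.
From the singleton clause (¬t), t = False.
From the singleton clause (¬u), u = False.
From the singleton clause (¬q), q = False.
From the singleton clause (¬s), s = False.
From the singleton clause (¬v), v = False.
From the singleton clause (p), p = True.
This assignment satisfies each clause.

p: True, q: False, r: True, s: False, t: False, u: False, v: False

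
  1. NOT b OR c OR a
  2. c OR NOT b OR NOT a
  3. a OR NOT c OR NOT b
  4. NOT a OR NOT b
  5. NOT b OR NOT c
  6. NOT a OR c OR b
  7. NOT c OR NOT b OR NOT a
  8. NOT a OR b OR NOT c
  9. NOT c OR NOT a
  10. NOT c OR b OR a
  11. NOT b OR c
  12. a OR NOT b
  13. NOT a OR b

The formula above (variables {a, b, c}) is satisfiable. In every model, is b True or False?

False

Suppose b = true.
Unit clause (NOT a) forces a = false.
Now (a) is unsatisfied and unit — conflict.
So every satisfying assignment has b = False.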